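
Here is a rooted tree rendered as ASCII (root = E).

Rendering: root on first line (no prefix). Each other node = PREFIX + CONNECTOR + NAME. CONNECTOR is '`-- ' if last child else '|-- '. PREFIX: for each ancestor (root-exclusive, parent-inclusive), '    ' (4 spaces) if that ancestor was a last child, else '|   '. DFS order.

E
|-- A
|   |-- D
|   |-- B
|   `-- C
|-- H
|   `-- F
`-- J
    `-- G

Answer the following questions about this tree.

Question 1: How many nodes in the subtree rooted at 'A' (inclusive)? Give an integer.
Subtree rooted at A contains: A, B, C, D
Count = 4

Answer: 4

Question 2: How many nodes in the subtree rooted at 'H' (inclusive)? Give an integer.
Subtree rooted at H contains: F, H
Count = 2

Answer: 2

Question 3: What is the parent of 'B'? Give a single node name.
Scan adjacency: B appears as child of A

Answer: A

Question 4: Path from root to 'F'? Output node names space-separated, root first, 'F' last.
Answer: E H F

Derivation:
Walk down from root: E -> H -> F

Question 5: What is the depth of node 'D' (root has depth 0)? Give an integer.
Answer: 2

Derivation:
Path from root to D: E -> A -> D
Depth = number of edges = 2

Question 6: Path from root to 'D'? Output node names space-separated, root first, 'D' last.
Answer: E A D

Derivation:
Walk down from root: E -> A -> D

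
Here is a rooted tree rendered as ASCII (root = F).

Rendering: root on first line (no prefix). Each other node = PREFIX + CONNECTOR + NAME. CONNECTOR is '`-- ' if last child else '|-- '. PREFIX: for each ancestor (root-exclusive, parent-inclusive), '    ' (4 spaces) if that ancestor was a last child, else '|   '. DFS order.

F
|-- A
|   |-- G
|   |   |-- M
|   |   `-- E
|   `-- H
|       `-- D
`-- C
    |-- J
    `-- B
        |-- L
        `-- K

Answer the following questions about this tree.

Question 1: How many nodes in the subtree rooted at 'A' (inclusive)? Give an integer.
Answer: 6

Derivation:
Subtree rooted at A contains: A, D, E, G, H, M
Count = 6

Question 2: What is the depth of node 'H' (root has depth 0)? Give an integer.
Answer: 2

Derivation:
Path from root to H: F -> A -> H
Depth = number of edges = 2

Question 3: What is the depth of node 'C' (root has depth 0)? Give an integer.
Path from root to C: F -> C
Depth = number of edges = 1

Answer: 1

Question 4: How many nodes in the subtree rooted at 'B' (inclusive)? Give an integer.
Answer: 3

Derivation:
Subtree rooted at B contains: B, K, L
Count = 3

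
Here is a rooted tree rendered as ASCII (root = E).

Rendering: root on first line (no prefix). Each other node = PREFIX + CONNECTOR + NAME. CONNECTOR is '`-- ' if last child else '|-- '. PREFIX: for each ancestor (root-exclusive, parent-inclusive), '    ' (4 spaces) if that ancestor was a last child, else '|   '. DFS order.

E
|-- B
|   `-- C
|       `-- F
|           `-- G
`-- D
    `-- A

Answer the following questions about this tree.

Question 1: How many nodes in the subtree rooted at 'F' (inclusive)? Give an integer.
Subtree rooted at F contains: F, G
Count = 2

Answer: 2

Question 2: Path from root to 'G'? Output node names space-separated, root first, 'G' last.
Walk down from root: E -> B -> C -> F -> G

Answer: E B C F G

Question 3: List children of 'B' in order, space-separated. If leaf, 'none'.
Node B's children (from adjacency): C

Answer: C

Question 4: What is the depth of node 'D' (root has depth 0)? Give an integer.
Answer: 1

Derivation:
Path from root to D: E -> D
Depth = number of edges = 1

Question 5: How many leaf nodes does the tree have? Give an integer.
Leaves (nodes with no children): A, G

Answer: 2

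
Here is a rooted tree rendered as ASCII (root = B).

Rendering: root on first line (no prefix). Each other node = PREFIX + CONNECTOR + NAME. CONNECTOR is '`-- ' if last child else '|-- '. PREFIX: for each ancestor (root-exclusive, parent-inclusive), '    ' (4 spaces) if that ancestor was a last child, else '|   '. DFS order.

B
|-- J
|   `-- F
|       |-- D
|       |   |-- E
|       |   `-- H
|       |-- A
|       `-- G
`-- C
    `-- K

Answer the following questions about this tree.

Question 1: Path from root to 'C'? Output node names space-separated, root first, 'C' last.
Walk down from root: B -> C

Answer: B C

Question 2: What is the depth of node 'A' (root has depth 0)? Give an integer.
Path from root to A: B -> J -> F -> A
Depth = number of edges = 3

Answer: 3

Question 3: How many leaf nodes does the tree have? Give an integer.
Answer: 5

Derivation:
Leaves (nodes with no children): A, E, G, H, K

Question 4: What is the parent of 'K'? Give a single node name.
Answer: C

Derivation:
Scan adjacency: K appears as child of C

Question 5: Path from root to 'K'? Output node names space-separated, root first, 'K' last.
Answer: B C K

Derivation:
Walk down from root: B -> C -> K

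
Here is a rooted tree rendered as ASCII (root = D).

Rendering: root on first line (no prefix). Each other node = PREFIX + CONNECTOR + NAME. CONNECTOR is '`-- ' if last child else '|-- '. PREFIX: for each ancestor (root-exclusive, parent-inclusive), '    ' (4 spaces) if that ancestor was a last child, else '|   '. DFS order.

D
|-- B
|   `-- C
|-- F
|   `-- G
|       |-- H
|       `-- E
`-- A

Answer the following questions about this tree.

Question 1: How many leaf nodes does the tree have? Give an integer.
Leaves (nodes with no children): A, C, E, H

Answer: 4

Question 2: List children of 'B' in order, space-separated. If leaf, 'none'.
Node B's children (from adjacency): C

Answer: C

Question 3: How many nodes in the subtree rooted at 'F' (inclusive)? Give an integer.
Subtree rooted at F contains: E, F, G, H
Count = 4

Answer: 4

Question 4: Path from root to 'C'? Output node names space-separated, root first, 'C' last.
Walk down from root: D -> B -> C

Answer: D B C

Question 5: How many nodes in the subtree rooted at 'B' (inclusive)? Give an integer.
Answer: 2

Derivation:
Subtree rooted at B contains: B, C
Count = 2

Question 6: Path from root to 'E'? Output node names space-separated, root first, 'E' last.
Answer: D F G E

Derivation:
Walk down from root: D -> F -> G -> E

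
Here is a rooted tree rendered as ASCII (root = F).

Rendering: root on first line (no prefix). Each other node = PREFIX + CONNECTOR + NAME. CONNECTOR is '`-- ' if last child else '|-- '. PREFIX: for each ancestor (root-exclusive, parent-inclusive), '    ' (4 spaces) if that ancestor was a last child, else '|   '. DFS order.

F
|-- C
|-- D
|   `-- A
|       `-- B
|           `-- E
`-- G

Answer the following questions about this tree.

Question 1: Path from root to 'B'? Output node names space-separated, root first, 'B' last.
Answer: F D A B

Derivation:
Walk down from root: F -> D -> A -> B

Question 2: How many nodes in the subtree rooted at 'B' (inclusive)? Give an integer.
Subtree rooted at B contains: B, E
Count = 2

Answer: 2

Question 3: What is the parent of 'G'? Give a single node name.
Scan adjacency: G appears as child of F

Answer: F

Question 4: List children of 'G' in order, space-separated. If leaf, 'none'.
Answer: none

Derivation:
Node G's children (from adjacency): (leaf)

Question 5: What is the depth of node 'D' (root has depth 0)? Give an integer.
Path from root to D: F -> D
Depth = number of edges = 1

Answer: 1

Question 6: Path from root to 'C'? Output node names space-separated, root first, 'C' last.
Answer: F C

Derivation:
Walk down from root: F -> C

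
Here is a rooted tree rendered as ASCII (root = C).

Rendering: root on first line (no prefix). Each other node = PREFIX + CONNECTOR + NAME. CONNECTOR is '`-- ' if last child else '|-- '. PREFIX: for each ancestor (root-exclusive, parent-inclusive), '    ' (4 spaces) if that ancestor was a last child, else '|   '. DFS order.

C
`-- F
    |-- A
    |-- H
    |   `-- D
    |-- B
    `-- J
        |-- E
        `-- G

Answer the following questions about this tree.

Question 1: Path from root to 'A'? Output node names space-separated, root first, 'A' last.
Answer: C F A

Derivation:
Walk down from root: C -> F -> A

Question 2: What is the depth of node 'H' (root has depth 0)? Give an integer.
Answer: 2

Derivation:
Path from root to H: C -> F -> H
Depth = number of edges = 2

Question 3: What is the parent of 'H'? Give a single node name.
Answer: F

Derivation:
Scan adjacency: H appears as child of F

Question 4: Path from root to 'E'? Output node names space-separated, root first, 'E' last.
Walk down from root: C -> F -> J -> E

Answer: C F J E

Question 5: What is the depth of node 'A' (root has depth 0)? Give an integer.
Answer: 2

Derivation:
Path from root to A: C -> F -> A
Depth = number of edges = 2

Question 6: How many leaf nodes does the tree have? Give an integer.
Leaves (nodes with no children): A, B, D, E, G

Answer: 5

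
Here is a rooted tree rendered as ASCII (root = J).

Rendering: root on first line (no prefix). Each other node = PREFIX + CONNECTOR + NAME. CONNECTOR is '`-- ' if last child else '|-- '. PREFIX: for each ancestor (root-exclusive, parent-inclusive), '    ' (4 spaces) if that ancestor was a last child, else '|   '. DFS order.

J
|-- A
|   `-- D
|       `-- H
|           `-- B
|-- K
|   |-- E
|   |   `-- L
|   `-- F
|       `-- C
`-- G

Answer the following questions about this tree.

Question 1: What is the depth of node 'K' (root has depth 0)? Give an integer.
Path from root to K: J -> K
Depth = number of edges = 1

Answer: 1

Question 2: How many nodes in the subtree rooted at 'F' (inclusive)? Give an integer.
Subtree rooted at F contains: C, F
Count = 2

Answer: 2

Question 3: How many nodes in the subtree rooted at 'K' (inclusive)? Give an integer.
Subtree rooted at K contains: C, E, F, K, L
Count = 5

Answer: 5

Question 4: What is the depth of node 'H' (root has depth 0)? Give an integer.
Answer: 3

Derivation:
Path from root to H: J -> A -> D -> H
Depth = number of edges = 3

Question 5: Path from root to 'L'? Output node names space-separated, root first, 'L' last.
Walk down from root: J -> K -> E -> L

Answer: J K E L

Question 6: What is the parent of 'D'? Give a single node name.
Answer: A

Derivation:
Scan adjacency: D appears as child of A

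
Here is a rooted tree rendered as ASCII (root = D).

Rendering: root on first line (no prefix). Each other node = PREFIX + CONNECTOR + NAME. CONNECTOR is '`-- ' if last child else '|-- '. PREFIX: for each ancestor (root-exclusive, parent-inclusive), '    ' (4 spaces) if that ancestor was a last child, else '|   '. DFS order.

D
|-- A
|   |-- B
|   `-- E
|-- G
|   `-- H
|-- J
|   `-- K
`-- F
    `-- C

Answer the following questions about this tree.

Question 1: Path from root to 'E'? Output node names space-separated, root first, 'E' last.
Answer: D A E

Derivation:
Walk down from root: D -> A -> E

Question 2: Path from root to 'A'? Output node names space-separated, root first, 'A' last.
Walk down from root: D -> A

Answer: D A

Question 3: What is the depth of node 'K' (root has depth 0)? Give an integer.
Path from root to K: D -> J -> K
Depth = number of edges = 2

Answer: 2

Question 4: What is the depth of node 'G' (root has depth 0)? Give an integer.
Path from root to G: D -> G
Depth = number of edges = 1

Answer: 1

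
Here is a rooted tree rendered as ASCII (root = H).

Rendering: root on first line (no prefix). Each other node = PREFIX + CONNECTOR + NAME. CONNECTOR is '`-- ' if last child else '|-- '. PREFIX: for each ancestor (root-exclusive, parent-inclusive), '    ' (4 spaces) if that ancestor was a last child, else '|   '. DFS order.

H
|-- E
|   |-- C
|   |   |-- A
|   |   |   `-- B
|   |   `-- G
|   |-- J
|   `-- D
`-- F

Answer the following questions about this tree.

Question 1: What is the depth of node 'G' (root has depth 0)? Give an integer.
Answer: 3

Derivation:
Path from root to G: H -> E -> C -> G
Depth = number of edges = 3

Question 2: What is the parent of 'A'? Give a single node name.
Answer: C

Derivation:
Scan adjacency: A appears as child of C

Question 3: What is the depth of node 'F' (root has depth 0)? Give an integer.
Path from root to F: H -> F
Depth = number of edges = 1

Answer: 1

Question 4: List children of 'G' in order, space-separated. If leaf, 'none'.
Answer: none

Derivation:
Node G's children (from adjacency): (leaf)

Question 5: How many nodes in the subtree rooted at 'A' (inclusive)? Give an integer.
Subtree rooted at A contains: A, B
Count = 2

Answer: 2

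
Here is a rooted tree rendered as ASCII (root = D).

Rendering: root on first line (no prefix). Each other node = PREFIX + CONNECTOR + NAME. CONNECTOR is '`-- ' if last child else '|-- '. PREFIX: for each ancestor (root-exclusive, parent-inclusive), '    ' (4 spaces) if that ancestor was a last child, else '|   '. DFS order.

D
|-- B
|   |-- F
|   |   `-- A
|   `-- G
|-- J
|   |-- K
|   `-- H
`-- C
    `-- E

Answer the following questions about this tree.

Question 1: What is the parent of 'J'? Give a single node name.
Scan adjacency: J appears as child of D

Answer: D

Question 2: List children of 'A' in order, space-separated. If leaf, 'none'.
Node A's children (from adjacency): (leaf)

Answer: none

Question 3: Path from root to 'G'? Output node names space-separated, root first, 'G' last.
Answer: D B G

Derivation:
Walk down from root: D -> B -> G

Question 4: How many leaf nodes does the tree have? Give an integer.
Leaves (nodes with no children): A, E, G, H, K

Answer: 5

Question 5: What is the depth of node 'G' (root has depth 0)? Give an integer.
Path from root to G: D -> B -> G
Depth = number of edges = 2

Answer: 2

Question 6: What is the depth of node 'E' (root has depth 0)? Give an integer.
Path from root to E: D -> C -> E
Depth = number of edges = 2

Answer: 2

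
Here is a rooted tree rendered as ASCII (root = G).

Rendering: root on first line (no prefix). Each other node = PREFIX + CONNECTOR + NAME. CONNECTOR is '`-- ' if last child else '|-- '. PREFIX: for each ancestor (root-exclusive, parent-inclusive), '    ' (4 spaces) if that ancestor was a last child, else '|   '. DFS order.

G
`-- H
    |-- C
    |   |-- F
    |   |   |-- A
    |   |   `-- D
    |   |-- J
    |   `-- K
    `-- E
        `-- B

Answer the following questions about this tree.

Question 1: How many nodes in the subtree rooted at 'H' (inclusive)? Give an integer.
Answer: 9

Derivation:
Subtree rooted at H contains: A, B, C, D, E, F, H, J, K
Count = 9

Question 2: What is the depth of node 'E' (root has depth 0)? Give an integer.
Path from root to E: G -> H -> E
Depth = number of edges = 2

Answer: 2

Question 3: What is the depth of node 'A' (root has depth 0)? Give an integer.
Path from root to A: G -> H -> C -> F -> A
Depth = number of edges = 4

Answer: 4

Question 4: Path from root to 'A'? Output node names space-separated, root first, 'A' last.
Answer: G H C F A

Derivation:
Walk down from root: G -> H -> C -> F -> A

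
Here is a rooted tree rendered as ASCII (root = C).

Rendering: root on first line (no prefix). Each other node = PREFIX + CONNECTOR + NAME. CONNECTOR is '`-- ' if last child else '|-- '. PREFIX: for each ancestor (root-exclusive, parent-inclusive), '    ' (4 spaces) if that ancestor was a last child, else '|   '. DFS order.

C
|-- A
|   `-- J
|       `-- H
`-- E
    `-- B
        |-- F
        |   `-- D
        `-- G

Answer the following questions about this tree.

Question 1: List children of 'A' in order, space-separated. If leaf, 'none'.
Answer: J

Derivation:
Node A's children (from adjacency): J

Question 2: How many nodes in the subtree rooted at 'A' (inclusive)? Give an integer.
Answer: 3

Derivation:
Subtree rooted at A contains: A, H, J
Count = 3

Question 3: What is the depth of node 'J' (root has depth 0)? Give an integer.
Path from root to J: C -> A -> J
Depth = number of edges = 2

Answer: 2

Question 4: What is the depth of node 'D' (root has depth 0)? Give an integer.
Path from root to D: C -> E -> B -> F -> D
Depth = number of edges = 4

Answer: 4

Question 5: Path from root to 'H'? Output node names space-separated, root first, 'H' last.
Answer: C A J H

Derivation:
Walk down from root: C -> A -> J -> H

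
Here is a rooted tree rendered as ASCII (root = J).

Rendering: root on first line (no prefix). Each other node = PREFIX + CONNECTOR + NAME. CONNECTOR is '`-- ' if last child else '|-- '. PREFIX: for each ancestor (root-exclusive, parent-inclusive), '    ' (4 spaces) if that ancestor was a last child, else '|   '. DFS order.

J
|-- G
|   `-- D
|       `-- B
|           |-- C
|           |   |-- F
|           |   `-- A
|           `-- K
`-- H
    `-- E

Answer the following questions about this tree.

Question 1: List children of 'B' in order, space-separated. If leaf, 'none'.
Answer: C K

Derivation:
Node B's children (from adjacency): C, K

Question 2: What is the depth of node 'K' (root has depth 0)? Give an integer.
Path from root to K: J -> G -> D -> B -> K
Depth = number of edges = 4

Answer: 4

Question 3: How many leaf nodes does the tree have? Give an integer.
Answer: 4

Derivation:
Leaves (nodes with no children): A, E, F, K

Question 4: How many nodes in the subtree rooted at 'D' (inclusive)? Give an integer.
Answer: 6

Derivation:
Subtree rooted at D contains: A, B, C, D, F, K
Count = 6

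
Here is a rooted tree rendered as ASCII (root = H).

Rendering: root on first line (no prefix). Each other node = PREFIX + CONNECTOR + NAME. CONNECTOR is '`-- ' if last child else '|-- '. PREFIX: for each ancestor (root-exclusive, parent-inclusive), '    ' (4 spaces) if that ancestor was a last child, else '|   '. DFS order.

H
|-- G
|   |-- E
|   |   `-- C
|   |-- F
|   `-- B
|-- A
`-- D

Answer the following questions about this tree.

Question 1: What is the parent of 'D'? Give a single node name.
Answer: H

Derivation:
Scan adjacency: D appears as child of H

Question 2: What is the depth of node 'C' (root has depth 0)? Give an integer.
Path from root to C: H -> G -> E -> C
Depth = number of edges = 3

Answer: 3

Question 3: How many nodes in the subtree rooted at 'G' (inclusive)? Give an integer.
Answer: 5

Derivation:
Subtree rooted at G contains: B, C, E, F, G
Count = 5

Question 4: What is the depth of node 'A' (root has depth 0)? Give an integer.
Answer: 1

Derivation:
Path from root to A: H -> A
Depth = number of edges = 1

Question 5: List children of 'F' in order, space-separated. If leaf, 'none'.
Node F's children (from adjacency): (leaf)

Answer: none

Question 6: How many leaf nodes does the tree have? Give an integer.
Leaves (nodes with no children): A, B, C, D, F

Answer: 5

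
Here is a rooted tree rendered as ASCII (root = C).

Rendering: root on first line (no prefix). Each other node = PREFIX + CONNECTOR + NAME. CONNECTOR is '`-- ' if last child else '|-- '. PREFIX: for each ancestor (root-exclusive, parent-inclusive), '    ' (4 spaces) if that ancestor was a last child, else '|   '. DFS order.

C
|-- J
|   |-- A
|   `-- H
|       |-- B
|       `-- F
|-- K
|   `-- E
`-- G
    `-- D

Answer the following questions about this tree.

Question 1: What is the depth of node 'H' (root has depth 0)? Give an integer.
Path from root to H: C -> J -> H
Depth = number of edges = 2

Answer: 2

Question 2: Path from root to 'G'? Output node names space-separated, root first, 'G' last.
Walk down from root: C -> G

Answer: C G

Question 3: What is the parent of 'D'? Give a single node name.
Answer: G

Derivation:
Scan adjacency: D appears as child of G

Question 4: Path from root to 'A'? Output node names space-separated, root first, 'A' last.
Answer: C J A

Derivation:
Walk down from root: C -> J -> A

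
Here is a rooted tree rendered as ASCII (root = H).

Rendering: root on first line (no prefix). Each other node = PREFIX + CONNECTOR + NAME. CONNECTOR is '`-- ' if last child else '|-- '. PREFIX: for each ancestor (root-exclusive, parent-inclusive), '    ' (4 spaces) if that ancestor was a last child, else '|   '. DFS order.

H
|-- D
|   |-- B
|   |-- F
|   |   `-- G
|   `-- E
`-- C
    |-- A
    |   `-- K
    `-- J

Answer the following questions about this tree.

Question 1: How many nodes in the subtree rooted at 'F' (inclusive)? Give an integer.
Subtree rooted at F contains: F, G
Count = 2

Answer: 2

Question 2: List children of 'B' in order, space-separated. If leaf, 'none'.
Node B's children (from adjacency): (leaf)

Answer: none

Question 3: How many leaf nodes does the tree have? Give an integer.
Answer: 5

Derivation:
Leaves (nodes with no children): B, E, G, J, K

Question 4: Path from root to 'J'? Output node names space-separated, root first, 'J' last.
Answer: H C J

Derivation:
Walk down from root: H -> C -> J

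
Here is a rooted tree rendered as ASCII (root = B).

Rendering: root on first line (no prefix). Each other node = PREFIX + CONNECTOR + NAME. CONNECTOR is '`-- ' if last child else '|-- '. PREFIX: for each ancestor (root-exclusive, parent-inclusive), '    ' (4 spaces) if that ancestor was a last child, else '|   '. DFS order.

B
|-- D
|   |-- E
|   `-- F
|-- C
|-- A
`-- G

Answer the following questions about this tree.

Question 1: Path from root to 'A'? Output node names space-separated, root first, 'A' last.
Walk down from root: B -> A

Answer: B A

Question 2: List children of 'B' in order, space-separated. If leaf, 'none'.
Answer: D C A G

Derivation:
Node B's children (from adjacency): D, C, A, G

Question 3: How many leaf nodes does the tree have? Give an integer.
Answer: 5

Derivation:
Leaves (nodes with no children): A, C, E, F, G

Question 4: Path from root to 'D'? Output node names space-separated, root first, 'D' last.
Answer: B D

Derivation:
Walk down from root: B -> D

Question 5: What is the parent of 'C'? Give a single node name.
Answer: B

Derivation:
Scan adjacency: C appears as child of B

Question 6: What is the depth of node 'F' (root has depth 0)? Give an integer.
Path from root to F: B -> D -> F
Depth = number of edges = 2

Answer: 2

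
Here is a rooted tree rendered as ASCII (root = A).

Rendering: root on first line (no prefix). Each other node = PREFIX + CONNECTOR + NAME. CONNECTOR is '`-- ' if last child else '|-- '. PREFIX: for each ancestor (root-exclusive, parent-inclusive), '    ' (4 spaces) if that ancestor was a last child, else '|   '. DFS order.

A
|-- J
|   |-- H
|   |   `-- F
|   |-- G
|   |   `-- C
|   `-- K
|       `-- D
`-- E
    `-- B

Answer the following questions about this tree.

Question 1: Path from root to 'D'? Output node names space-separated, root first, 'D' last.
Walk down from root: A -> J -> K -> D

Answer: A J K D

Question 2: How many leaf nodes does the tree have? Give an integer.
Answer: 4

Derivation:
Leaves (nodes with no children): B, C, D, F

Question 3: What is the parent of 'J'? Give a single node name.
Scan adjacency: J appears as child of A

Answer: A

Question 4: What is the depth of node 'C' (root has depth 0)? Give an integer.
Path from root to C: A -> J -> G -> C
Depth = number of edges = 3

Answer: 3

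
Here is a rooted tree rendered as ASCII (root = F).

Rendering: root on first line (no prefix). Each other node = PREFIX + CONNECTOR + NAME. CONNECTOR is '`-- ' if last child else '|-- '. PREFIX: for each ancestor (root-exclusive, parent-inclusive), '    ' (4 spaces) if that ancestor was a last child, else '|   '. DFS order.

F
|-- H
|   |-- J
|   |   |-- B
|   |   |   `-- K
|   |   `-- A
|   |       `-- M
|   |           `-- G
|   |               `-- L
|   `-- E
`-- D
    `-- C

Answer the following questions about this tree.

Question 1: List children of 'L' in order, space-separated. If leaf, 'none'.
Node L's children (from adjacency): (leaf)

Answer: none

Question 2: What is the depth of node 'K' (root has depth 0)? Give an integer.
Path from root to K: F -> H -> J -> B -> K
Depth = number of edges = 4

Answer: 4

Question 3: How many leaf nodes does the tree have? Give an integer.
Leaves (nodes with no children): C, E, K, L

Answer: 4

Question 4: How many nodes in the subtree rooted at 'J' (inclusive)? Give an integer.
Answer: 7

Derivation:
Subtree rooted at J contains: A, B, G, J, K, L, M
Count = 7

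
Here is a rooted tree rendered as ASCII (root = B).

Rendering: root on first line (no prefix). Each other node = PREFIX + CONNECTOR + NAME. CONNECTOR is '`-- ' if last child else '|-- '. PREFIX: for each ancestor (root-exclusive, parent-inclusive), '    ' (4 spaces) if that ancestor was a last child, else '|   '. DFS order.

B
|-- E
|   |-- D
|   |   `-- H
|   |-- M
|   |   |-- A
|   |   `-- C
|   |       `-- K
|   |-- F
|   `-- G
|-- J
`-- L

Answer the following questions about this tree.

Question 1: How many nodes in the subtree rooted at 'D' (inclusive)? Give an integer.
Subtree rooted at D contains: D, H
Count = 2

Answer: 2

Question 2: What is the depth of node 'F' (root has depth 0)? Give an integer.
Path from root to F: B -> E -> F
Depth = number of edges = 2

Answer: 2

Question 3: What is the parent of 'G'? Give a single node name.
Scan adjacency: G appears as child of E

Answer: E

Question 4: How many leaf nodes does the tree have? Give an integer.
Answer: 7

Derivation:
Leaves (nodes with no children): A, F, G, H, J, K, L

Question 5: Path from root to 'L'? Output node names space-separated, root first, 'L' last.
Answer: B L

Derivation:
Walk down from root: B -> L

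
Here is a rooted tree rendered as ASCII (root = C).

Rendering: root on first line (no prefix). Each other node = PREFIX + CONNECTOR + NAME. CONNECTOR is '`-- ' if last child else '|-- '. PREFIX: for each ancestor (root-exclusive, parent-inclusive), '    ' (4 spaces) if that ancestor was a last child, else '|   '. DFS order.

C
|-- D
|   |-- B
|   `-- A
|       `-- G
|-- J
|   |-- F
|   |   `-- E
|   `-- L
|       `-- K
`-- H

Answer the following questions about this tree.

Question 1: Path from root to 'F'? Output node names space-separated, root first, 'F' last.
Walk down from root: C -> J -> F

Answer: C J F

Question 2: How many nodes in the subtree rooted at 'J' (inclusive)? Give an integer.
Subtree rooted at J contains: E, F, J, K, L
Count = 5

Answer: 5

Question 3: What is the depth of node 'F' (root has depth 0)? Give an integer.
Answer: 2

Derivation:
Path from root to F: C -> J -> F
Depth = number of edges = 2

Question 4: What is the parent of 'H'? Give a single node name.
Scan adjacency: H appears as child of C

Answer: C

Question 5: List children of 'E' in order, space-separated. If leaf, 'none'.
Answer: none

Derivation:
Node E's children (from adjacency): (leaf)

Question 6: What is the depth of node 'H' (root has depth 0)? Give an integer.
Path from root to H: C -> H
Depth = number of edges = 1

Answer: 1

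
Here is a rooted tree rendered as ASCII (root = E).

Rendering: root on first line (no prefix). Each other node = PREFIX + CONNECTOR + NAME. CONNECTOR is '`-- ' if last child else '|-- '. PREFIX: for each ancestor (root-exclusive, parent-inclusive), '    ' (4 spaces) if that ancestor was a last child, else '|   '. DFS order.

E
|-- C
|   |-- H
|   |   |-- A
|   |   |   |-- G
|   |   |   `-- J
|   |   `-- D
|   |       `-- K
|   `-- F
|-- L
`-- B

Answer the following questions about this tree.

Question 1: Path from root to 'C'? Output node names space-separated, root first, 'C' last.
Walk down from root: E -> C

Answer: E C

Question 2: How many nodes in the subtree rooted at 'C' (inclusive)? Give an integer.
Answer: 8

Derivation:
Subtree rooted at C contains: A, C, D, F, G, H, J, K
Count = 8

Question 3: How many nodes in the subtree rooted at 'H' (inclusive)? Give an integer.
Answer: 6

Derivation:
Subtree rooted at H contains: A, D, G, H, J, K
Count = 6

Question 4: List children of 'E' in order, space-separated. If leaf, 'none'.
Answer: C L B

Derivation:
Node E's children (from adjacency): C, L, B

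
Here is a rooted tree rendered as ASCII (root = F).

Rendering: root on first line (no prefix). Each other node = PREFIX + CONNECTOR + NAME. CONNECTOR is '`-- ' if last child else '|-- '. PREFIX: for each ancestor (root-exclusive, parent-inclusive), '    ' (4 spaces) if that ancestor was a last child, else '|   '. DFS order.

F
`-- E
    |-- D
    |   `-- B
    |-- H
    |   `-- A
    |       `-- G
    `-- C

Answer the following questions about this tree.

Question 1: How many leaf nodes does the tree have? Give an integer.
Answer: 3

Derivation:
Leaves (nodes with no children): B, C, G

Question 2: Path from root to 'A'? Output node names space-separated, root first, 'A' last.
Walk down from root: F -> E -> H -> A

Answer: F E H A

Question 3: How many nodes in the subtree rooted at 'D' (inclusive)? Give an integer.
Answer: 2

Derivation:
Subtree rooted at D contains: B, D
Count = 2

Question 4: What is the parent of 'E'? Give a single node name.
Answer: F

Derivation:
Scan adjacency: E appears as child of F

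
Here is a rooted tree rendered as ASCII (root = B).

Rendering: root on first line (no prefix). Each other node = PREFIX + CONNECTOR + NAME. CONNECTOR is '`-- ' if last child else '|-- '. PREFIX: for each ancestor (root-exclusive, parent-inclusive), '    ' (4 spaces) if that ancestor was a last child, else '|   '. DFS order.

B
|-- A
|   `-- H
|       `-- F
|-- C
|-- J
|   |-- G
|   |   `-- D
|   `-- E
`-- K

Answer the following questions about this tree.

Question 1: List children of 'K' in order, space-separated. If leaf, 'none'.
Node K's children (from adjacency): (leaf)

Answer: none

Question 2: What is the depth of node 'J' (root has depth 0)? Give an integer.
Answer: 1

Derivation:
Path from root to J: B -> J
Depth = number of edges = 1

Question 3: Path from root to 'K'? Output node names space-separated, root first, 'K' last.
Answer: B K

Derivation:
Walk down from root: B -> K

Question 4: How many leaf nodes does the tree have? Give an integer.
Leaves (nodes with no children): C, D, E, F, K

Answer: 5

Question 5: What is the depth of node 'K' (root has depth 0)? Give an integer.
Path from root to K: B -> K
Depth = number of edges = 1

Answer: 1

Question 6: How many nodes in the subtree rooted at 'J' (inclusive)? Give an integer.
Subtree rooted at J contains: D, E, G, J
Count = 4

Answer: 4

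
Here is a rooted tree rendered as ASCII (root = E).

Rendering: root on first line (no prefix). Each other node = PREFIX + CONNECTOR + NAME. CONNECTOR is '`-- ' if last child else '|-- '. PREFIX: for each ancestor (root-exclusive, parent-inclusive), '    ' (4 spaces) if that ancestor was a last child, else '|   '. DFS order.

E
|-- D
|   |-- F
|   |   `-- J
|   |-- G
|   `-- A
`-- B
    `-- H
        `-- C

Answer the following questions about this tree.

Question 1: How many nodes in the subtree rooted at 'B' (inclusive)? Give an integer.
Subtree rooted at B contains: B, C, H
Count = 3

Answer: 3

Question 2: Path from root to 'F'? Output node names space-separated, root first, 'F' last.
Answer: E D F

Derivation:
Walk down from root: E -> D -> F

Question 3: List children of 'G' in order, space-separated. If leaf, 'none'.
Node G's children (from adjacency): (leaf)

Answer: none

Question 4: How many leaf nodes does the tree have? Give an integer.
Answer: 4

Derivation:
Leaves (nodes with no children): A, C, G, J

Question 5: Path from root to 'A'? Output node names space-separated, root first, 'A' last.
Walk down from root: E -> D -> A

Answer: E D A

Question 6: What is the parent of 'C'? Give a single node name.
Scan adjacency: C appears as child of H

Answer: H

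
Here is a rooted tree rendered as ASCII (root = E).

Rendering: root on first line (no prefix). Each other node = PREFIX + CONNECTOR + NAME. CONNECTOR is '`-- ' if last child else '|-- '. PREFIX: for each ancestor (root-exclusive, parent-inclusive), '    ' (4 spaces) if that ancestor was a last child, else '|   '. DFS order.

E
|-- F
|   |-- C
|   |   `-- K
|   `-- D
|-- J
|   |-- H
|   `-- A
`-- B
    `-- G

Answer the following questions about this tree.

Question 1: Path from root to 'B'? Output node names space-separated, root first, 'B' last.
Answer: E B

Derivation:
Walk down from root: E -> B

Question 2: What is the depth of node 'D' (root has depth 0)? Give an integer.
Answer: 2

Derivation:
Path from root to D: E -> F -> D
Depth = number of edges = 2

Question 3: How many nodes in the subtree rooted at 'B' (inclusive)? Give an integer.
Subtree rooted at B contains: B, G
Count = 2

Answer: 2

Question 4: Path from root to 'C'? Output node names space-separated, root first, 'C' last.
Walk down from root: E -> F -> C

Answer: E F C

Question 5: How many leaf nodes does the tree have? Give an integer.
Answer: 5

Derivation:
Leaves (nodes with no children): A, D, G, H, K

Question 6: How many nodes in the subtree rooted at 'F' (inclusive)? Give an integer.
Answer: 4

Derivation:
Subtree rooted at F contains: C, D, F, K
Count = 4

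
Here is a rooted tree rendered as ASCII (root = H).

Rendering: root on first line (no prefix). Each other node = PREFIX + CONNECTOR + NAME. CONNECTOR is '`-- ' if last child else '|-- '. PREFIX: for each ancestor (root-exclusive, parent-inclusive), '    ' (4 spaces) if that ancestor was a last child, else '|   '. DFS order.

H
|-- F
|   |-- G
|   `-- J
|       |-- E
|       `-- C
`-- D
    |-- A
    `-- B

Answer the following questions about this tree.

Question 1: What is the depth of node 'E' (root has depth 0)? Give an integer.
Answer: 3

Derivation:
Path from root to E: H -> F -> J -> E
Depth = number of edges = 3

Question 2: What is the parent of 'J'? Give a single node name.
Answer: F

Derivation:
Scan adjacency: J appears as child of F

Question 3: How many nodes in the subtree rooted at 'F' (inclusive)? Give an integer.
Subtree rooted at F contains: C, E, F, G, J
Count = 5

Answer: 5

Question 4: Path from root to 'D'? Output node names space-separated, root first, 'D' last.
Answer: H D

Derivation:
Walk down from root: H -> D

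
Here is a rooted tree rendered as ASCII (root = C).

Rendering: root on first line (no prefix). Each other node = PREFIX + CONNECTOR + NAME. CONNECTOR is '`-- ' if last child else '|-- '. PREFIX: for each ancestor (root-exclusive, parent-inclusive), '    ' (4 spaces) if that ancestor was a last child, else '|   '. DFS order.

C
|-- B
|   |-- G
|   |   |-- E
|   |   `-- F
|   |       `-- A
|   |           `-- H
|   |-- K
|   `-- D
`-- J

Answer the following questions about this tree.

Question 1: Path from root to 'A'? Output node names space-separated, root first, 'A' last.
Walk down from root: C -> B -> G -> F -> A

Answer: C B G F A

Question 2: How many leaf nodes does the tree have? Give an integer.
Answer: 5

Derivation:
Leaves (nodes with no children): D, E, H, J, K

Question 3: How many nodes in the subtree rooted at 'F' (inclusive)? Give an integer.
Answer: 3

Derivation:
Subtree rooted at F contains: A, F, H
Count = 3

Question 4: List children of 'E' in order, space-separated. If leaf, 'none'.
Answer: none

Derivation:
Node E's children (from adjacency): (leaf)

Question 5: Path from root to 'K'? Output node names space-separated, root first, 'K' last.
Walk down from root: C -> B -> K

Answer: C B K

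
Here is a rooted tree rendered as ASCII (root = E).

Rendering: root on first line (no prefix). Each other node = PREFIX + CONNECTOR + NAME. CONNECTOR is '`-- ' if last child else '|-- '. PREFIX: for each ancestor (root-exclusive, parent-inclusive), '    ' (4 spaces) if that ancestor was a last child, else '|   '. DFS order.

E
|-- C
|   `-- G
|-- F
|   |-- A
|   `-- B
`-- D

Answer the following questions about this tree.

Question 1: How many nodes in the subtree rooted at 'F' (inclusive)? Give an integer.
Answer: 3

Derivation:
Subtree rooted at F contains: A, B, F
Count = 3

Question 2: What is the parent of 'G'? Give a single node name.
Answer: C

Derivation:
Scan adjacency: G appears as child of C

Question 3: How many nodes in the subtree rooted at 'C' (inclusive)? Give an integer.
Answer: 2

Derivation:
Subtree rooted at C contains: C, G
Count = 2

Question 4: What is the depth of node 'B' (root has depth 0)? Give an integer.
Answer: 2

Derivation:
Path from root to B: E -> F -> B
Depth = number of edges = 2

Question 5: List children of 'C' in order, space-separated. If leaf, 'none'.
Node C's children (from adjacency): G

Answer: G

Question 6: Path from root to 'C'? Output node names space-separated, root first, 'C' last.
Answer: E C

Derivation:
Walk down from root: E -> C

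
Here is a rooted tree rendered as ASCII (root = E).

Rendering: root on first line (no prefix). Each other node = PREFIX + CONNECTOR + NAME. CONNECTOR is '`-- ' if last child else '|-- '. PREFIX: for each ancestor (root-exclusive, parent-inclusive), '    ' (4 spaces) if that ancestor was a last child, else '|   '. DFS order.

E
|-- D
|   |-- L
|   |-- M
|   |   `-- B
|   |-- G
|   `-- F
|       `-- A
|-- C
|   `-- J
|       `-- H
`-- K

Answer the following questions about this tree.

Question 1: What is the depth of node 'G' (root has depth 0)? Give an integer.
Answer: 2

Derivation:
Path from root to G: E -> D -> G
Depth = number of edges = 2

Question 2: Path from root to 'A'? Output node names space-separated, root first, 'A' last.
Walk down from root: E -> D -> F -> A

Answer: E D F A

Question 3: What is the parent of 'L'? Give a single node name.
Scan adjacency: L appears as child of D

Answer: D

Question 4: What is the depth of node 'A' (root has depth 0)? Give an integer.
Answer: 3

Derivation:
Path from root to A: E -> D -> F -> A
Depth = number of edges = 3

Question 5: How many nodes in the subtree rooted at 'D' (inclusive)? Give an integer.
Answer: 7

Derivation:
Subtree rooted at D contains: A, B, D, F, G, L, M
Count = 7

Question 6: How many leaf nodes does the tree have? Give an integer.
Leaves (nodes with no children): A, B, G, H, K, L

Answer: 6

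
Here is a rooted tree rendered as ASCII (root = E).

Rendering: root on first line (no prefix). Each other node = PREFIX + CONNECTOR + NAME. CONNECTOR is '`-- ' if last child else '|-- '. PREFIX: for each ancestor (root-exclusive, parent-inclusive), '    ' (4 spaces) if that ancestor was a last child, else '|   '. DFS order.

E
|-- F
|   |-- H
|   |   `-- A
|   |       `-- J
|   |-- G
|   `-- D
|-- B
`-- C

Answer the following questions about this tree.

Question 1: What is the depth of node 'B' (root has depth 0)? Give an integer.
Path from root to B: E -> B
Depth = number of edges = 1

Answer: 1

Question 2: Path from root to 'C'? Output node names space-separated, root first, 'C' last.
Walk down from root: E -> C

Answer: E C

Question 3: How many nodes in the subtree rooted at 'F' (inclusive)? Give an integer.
Answer: 6

Derivation:
Subtree rooted at F contains: A, D, F, G, H, J
Count = 6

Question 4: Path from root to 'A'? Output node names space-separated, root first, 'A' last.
Answer: E F H A

Derivation:
Walk down from root: E -> F -> H -> A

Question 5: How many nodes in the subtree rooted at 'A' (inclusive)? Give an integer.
Subtree rooted at A contains: A, J
Count = 2

Answer: 2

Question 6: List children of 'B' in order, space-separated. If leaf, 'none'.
Answer: none

Derivation:
Node B's children (from adjacency): (leaf)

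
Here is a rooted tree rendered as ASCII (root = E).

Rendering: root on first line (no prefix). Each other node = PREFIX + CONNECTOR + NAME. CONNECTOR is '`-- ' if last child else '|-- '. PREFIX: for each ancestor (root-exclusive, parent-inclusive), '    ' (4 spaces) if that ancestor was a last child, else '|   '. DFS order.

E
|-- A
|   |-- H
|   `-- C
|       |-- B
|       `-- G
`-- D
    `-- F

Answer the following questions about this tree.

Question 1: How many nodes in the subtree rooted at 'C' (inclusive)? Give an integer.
Answer: 3

Derivation:
Subtree rooted at C contains: B, C, G
Count = 3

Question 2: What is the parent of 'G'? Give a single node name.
Answer: C

Derivation:
Scan adjacency: G appears as child of C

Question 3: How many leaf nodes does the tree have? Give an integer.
Answer: 4

Derivation:
Leaves (nodes with no children): B, F, G, H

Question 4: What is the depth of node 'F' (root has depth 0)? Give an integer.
Answer: 2

Derivation:
Path from root to F: E -> D -> F
Depth = number of edges = 2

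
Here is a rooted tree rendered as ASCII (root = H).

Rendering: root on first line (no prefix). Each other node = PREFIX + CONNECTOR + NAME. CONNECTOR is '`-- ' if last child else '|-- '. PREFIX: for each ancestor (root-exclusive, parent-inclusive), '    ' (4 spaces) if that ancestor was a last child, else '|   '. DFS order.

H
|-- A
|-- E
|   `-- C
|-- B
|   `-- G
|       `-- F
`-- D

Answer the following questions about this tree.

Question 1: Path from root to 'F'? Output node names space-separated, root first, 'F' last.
Answer: H B G F

Derivation:
Walk down from root: H -> B -> G -> F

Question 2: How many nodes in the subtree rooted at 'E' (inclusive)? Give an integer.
Subtree rooted at E contains: C, E
Count = 2

Answer: 2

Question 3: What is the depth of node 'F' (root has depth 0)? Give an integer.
Answer: 3

Derivation:
Path from root to F: H -> B -> G -> F
Depth = number of edges = 3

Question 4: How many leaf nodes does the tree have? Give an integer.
Answer: 4

Derivation:
Leaves (nodes with no children): A, C, D, F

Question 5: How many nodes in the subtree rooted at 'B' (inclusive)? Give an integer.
Subtree rooted at B contains: B, F, G
Count = 3

Answer: 3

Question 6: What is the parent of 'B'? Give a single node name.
Scan adjacency: B appears as child of H

Answer: H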